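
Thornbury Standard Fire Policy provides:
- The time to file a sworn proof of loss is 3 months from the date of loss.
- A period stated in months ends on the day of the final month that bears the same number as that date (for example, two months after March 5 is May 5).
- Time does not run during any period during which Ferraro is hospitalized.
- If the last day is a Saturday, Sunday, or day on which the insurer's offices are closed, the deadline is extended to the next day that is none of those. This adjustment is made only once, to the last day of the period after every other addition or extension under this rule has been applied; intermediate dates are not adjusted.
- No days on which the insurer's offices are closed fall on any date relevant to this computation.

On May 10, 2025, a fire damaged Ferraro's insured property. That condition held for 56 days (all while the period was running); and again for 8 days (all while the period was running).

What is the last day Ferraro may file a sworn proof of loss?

3 months after May 10, 2025 is August 10, 2025.
Tolling adds 56 days: August 10, 2025 + 56 days = October 5, 2025.
Tolling adds 8 days: October 5, 2025 + 8 days = October 13, 2025.
October 13, 2025 is a Monday and not a day on which the insurer's offices are closed, so no extension applies.

October 13, 2025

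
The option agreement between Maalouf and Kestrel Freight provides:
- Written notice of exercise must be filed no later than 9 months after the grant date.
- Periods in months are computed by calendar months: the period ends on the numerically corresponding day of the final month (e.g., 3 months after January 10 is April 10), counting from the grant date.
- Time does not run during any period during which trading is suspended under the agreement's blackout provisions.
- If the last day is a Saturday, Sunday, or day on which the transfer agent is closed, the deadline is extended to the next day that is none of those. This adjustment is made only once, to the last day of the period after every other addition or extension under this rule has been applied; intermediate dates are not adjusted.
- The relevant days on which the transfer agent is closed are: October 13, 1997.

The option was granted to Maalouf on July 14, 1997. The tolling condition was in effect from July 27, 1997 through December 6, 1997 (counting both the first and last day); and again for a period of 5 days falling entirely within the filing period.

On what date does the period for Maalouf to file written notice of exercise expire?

August 31, 1998

9 months after July 14, 1997 is April 14, 1998.
From July 27, 1997 through December 6, 1997 inclusive is 133 days; tolling adds 133 days: April 14, 1998 + 133 days = August 25, 1998.
Tolling adds 5 days: August 25, 1998 + 5 days = August 30, 1998.
August 30, 1998 is Sunday. The next qualifying day is August 31, 1998.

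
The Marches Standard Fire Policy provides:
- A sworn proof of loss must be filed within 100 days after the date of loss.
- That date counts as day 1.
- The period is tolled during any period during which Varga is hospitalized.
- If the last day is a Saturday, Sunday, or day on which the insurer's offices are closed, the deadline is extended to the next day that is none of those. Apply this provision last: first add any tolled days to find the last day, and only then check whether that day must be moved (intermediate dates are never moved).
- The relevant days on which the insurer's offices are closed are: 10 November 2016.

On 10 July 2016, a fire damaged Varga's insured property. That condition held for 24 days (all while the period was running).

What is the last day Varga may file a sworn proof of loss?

Counting 10 July 2016 as day 1, day 100 is October 17, 2016.
Tolling adds 24 days: October 17, 2016 + 24 days = November 10, 2016.
November 10, 2016 is a listed holiday. The next qualifying day is November 11, 2016.

November 11, 2016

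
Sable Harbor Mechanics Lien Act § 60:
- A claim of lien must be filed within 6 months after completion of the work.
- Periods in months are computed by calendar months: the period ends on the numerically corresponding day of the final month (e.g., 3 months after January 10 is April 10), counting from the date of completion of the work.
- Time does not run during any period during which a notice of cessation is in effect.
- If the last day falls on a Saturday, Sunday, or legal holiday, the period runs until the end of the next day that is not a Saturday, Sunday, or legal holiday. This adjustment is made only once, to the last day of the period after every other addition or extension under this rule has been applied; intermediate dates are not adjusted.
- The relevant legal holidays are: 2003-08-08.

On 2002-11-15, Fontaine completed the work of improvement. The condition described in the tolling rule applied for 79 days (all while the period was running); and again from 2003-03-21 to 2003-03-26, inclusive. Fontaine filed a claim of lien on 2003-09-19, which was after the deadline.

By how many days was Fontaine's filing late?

39 days

6 months after 2002-11-15 is May 15, 2003.
Tolling adds 79 days: May 15, 2003 + 79 days = August 2, 2003.
From March 21, 2003 through March 26, 2003 inclusive is 6 days; tolling adds 6 days: August 2, 2003 + 6 days = August 8, 2003.
August 8, 2003 is a listed holiday; August 9, 2003 is Saturday; August 10, 2003 is Sunday. The next qualifying day is August 11, 2003.
The deadline is August 11, 2003; from August 11, 2003 to September 19, 2003 is 39 days.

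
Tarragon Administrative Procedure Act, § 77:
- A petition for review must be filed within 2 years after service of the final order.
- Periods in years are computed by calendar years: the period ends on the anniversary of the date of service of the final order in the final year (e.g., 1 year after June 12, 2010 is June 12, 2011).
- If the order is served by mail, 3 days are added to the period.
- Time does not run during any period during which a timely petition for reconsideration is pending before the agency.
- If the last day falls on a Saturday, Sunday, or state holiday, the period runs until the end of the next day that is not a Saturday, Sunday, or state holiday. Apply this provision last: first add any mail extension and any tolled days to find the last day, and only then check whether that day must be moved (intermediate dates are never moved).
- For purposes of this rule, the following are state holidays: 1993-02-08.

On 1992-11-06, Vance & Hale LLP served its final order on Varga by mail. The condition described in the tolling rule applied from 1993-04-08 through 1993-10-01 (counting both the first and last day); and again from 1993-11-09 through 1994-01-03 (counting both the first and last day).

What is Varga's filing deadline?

2 years after 1992-11-06 is November 6, 1994.
Service was by mail, adding 3 days: November 6, 1994 + 3 days = November 9, 1994.
From April 8, 1993 through October 1, 1993 inclusive is 177 days; tolling adds 177 days: November 9, 1994 + 177 days = May 5, 1995.
From November 9, 1993 through January 3, 1994 inclusive is 56 days; tolling adds 56 days: May 5, 1995 + 56 days = June 30, 1995.
June 30, 1995 is a Friday and not a state holiday, so no extension applies.

June 30, 1995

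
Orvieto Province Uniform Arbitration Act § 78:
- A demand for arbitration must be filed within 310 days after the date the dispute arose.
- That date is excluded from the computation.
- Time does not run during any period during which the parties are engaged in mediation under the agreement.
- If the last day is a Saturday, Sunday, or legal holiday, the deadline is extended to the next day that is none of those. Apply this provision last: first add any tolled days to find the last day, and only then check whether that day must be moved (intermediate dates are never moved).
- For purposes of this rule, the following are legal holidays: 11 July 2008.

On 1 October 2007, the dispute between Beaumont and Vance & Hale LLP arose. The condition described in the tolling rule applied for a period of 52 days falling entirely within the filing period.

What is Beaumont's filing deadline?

September 29, 2008

310 days after 1 October 2007 is August 6, 2008.
Tolling adds 52 days: August 6, 2008 + 52 days = September 27, 2008.
September 27, 2008 is Saturday; September 28, 2008 is Sunday. The next qualifying day is September 29, 2008.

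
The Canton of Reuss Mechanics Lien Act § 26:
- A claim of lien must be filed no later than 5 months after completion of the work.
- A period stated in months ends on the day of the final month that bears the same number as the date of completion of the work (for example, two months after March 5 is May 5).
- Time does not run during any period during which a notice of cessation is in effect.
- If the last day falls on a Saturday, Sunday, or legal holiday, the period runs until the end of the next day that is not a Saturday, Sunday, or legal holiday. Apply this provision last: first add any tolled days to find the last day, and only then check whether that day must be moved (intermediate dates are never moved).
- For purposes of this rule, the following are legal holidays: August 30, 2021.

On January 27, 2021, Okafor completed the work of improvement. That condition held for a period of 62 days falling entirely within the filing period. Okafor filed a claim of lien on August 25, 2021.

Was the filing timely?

Yes

5 months after January 27, 2021 is June 27, 2021.
Tolling adds 62 days: June 27, 2021 + 62 days = August 28, 2021.
August 28, 2021 is Saturday; August 29, 2021 is Sunday; August 30, 2021 is a listed holiday. The next qualifying day is August 31, 2021.
The deadline is August 31, 2021; the filing on August 25, 2021 is on or before that date.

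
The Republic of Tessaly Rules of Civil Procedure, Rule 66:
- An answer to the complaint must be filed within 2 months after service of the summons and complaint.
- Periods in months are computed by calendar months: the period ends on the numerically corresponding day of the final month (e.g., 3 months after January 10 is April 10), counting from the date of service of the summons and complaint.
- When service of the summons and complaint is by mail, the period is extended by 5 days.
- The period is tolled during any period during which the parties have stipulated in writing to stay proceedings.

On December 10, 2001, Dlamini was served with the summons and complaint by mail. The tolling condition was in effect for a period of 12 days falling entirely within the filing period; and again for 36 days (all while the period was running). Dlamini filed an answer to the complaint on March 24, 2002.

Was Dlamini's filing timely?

Yes

2 months after December 10, 2001 is February 10, 2002.
Service was by mail, adding 5 days: February 10, 2002 + 5 days = February 15, 2002.
Tolling adds 12 days: February 15, 2002 + 12 days = February 27, 2002.
Tolling adds 36 days: February 27, 2002 + 36 days = April 4, 2002.
The deadline is April 4, 2002; the filing on March 24, 2002 is on or before that date.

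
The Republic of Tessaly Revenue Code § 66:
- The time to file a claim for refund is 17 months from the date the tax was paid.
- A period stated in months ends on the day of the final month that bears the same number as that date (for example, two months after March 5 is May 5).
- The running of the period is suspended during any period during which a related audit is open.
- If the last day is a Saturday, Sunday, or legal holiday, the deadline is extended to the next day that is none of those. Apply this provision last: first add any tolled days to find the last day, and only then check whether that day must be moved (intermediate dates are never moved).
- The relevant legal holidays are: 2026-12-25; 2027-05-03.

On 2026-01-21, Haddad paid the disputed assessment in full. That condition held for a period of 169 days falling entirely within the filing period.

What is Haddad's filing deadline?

December 7, 2027

17 months after 2026-01-21 is June 21, 2027.
Tolling adds 169 days: June 21, 2027 + 169 days = December 7, 2027.
December 7, 2027 is a Tuesday and not a legal holiday, so no extension applies.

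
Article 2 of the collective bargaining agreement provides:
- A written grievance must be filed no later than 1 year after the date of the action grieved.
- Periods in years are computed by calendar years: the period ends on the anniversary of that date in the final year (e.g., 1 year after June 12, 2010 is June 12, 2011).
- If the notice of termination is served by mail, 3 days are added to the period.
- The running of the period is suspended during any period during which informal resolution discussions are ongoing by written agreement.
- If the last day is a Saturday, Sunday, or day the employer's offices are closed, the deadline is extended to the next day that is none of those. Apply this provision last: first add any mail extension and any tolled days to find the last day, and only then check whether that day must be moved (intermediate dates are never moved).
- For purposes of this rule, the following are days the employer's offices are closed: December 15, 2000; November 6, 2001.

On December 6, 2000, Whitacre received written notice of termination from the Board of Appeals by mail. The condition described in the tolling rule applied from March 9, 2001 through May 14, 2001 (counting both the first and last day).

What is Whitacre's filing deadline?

1 year after December 6, 2000 is December 6, 2001.
Service was by mail, adding 3 days: December 6, 2001 + 3 days = December 9, 2001.
From March 9, 2001 through May 14, 2001 inclusive is 67 days; tolling adds 67 days: December 9, 2001 + 67 days = February 14, 2002.
February 14, 2002 is a Thursday and not a day the employer's offices are closed, so no extension applies.

February 14, 2002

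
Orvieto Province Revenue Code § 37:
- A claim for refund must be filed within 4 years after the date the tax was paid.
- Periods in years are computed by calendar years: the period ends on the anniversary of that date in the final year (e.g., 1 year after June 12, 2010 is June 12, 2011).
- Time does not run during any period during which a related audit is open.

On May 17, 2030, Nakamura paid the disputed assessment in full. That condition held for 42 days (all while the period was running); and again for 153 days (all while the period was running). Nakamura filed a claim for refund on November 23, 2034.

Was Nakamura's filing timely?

4 years after May 17, 2030 is May 17, 2034.
Tolling adds 42 days: May 17, 2034 + 42 days = June 28, 2034.
Tolling adds 153 days: June 28, 2034 + 153 days = November 28, 2034.
The deadline is November 28, 2034; the filing on November 23, 2034 is on or before that date.

Yes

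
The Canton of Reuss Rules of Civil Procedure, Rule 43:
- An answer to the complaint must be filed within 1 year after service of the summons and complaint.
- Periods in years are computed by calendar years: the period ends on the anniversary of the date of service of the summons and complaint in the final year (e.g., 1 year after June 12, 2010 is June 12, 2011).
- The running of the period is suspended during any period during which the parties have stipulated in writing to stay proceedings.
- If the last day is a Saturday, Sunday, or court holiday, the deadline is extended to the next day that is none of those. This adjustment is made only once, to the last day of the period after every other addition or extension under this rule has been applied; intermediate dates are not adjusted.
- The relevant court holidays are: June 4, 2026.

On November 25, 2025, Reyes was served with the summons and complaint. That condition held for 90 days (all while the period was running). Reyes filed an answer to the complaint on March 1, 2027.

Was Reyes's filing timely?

No

1 year after November 25, 2025 is November 25, 2026.
Tolling adds 90 days: November 25, 2026 + 90 days = February 23, 2027.
February 23, 2027 is a Tuesday and not a court holiday, so no extension applies.
The deadline is February 23, 2027; the filing on March 1, 2027 is after that date.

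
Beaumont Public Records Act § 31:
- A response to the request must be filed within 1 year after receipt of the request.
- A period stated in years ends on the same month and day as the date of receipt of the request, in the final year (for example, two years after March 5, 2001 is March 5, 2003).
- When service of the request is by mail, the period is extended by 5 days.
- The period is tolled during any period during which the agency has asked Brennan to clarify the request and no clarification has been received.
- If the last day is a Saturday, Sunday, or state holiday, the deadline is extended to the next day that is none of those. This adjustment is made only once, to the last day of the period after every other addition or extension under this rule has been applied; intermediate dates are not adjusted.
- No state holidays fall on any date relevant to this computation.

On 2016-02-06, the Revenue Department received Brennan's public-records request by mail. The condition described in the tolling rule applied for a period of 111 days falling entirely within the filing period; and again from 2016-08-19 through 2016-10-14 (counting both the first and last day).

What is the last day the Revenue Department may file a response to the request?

July 31, 2017

1 year after 2016-02-06 is February 6, 2017.
Service was by mail, adding 5 days: February 6, 2017 + 5 days = February 11, 2017.
Tolling adds 111 days: February 11, 2017 + 111 days = June 2, 2017.
From August 19, 2016 through October 14, 2016 inclusive is 57 days; tolling adds 57 days: June 2, 2017 + 57 days = July 29, 2017.
July 29, 2017 is Saturday; July 30, 2017 is Sunday. The next qualifying day is July 31, 2017.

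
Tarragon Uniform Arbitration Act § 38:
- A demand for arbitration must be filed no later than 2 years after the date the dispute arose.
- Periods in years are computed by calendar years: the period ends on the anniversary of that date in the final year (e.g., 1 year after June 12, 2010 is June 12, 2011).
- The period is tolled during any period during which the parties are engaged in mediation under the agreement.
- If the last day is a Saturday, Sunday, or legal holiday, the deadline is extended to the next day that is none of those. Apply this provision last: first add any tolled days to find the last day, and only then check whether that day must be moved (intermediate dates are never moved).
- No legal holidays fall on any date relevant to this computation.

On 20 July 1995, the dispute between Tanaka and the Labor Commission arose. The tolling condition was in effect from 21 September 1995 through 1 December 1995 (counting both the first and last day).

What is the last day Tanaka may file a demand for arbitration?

September 30, 1997

2 years after 20 July 1995 is July 20, 1997.
From September 21, 1995 through December 1, 1995 inclusive is 72 days; tolling adds 72 days: July 20, 1997 + 72 days = September 30, 1997.
September 30, 1997 is a Tuesday and not a legal holiday, so no extension applies.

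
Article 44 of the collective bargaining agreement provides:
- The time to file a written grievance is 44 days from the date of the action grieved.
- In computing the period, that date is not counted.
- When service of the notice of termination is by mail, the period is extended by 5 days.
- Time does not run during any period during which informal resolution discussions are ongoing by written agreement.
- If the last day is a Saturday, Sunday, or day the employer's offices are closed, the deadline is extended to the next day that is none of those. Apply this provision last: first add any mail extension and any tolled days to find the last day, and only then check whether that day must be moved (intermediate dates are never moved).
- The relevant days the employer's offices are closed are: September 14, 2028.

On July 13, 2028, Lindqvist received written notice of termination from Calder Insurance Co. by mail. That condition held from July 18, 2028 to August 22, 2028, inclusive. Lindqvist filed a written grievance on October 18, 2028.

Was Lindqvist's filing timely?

No

44 days after July 13, 2028 is August 26, 2028.
Service was by mail, adding 5 days: August 26, 2028 + 5 days = August 31, 2028.
From July 18, 2028 through August 22, 2028 inclusive is 36 days; tolling adds 36 days: August 31, 2028 + 36 days = October 6, 2028.
October 6, 2028 is a Friday and not a day the employer's offices are closed, so no extension applies.
The deadline is October 6, 2028; the filing on October 18, 2028 is after that date.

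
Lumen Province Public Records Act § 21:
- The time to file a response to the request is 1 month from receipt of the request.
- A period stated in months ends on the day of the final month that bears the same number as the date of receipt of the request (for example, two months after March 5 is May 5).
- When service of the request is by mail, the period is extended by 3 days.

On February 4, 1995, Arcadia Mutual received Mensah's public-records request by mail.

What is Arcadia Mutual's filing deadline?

1 month after February 4, 1995 is March 4, 1995.
Service was by mail, adding 3 days: March 4, 1995 + 3 days = March 7, 1995.

March 7, 1995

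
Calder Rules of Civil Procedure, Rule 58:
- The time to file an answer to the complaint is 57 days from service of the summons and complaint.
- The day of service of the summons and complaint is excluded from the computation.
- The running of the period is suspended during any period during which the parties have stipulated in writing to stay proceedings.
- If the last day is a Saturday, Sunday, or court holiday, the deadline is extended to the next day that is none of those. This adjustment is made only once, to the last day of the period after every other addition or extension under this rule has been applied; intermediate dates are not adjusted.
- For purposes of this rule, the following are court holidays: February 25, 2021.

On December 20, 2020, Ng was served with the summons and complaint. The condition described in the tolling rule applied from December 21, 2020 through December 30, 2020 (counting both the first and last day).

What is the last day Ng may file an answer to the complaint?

February 26, 2021

57 days after December 20, 2020 is February 15, 2021.
From December 21, 2020 through December 30, 2020 inclusive is 10 days; tolling adds 10 days: February 15, 2021 + 10 days = February 25, 2021.
February 25, 2021 is a listed holiday. The next qualifying day is February 26, 2021.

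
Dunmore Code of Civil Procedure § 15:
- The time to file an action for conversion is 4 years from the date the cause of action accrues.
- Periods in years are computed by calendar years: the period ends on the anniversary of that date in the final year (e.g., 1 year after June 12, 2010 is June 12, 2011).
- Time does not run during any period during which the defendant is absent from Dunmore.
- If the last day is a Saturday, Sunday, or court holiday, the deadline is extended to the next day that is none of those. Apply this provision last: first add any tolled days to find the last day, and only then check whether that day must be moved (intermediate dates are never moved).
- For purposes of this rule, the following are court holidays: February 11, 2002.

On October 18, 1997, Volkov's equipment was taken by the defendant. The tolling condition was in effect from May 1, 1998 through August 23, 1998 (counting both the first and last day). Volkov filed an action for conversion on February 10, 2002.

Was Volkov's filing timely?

Yes

4 years after October 18, 1997 is October 18, 2001.
From May 1, 1998 through August 23, 1998 inclusive is 115 days; tolling adds 115 days: October 18, 2001 + 115 days = February 10, 2002.
February 10, 2002 is Sunday; February 11, 2002 is a listed holiday. The next qualifying day is February 12, 2002.
The deadline is February 12, 2002; the filing on February 10, 2002 is on or before that date.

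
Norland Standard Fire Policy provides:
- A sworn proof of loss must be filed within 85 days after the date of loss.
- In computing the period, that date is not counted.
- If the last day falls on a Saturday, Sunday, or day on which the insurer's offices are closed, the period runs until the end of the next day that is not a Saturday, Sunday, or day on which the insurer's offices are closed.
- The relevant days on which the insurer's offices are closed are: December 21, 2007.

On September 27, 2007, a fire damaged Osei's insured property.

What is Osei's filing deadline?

December 24, 2007

85 days after September 27, 2007 is December 21, 2007.
December 21, 2007 is a listed holiday; December 22, 2007 is Saturday; December 23, 2007 is Sunday. The next qualifying day is December 24, 2007.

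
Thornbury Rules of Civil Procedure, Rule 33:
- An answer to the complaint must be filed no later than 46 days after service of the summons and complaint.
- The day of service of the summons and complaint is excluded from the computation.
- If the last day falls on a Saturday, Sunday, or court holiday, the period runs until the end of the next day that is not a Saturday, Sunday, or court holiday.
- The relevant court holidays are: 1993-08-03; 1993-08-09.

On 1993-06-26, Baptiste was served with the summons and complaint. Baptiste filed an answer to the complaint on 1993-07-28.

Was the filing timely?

46 days after 1993-06-26 is August 11, 1993.
August 11, 1993 is a Wednesday and not a court holiday, so no extension applies.
The deadline is August 11, 1993; the filing on July 28, 1993 is on or before that date.

Yes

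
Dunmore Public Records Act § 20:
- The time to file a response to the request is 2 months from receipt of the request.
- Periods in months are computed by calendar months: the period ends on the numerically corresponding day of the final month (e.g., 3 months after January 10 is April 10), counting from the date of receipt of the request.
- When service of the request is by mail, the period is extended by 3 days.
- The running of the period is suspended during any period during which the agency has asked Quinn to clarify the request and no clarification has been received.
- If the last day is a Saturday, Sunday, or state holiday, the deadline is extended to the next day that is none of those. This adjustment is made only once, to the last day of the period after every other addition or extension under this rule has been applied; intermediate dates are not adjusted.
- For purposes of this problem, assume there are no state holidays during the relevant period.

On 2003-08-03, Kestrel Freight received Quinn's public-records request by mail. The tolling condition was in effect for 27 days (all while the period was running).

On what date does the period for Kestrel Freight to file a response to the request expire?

November 3, 2003

2 months after 2003-08-03 is October 3, 2003.
Service was by mail, adding 3 days: October 3, 2003 + 3 days = October 6, 2003.
Tolling adds 27 days: October 6, 2003 + 27 days = November 2, 2003.
November 2, 2003 is Sunday. The next qualifying day is November 3, 2003.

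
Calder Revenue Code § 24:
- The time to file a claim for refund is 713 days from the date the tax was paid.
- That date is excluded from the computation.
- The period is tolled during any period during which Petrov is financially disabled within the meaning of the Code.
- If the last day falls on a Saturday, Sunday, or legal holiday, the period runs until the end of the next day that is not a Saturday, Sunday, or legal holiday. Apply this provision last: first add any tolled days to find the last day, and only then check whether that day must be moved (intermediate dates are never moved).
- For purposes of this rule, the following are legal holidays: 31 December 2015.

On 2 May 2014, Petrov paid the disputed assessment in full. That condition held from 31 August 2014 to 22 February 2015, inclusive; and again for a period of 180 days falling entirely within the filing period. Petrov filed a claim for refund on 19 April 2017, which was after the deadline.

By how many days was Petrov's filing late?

14 days

713 days after 2 May 2014 is April 14, 2016.
From August 31, 2014 through February 22, 2015 inclusive is 176 days; tolling adds 176 days: April 14, 2016 + 176 days = October 7, 2016.
Tolling adds 180 days: October 7, 2016 + 180 days = April 5, 2017.
April 5, 2017 is a Wednesday and not a legal holiday, so no extension applies.
The deadline is April 5, 2017; from April 5, 2017 to April 19, 2017 is 14 days.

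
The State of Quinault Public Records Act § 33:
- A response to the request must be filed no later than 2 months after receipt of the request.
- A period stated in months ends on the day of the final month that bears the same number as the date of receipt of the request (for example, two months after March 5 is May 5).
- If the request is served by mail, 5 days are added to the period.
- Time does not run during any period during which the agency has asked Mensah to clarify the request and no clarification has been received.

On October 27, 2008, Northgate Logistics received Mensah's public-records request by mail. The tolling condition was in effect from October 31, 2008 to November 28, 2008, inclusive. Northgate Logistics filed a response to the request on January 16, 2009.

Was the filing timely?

2 months after October 27, 2008 is December 27, 2008.
Service was by mail, adding 5 days: December 27, 2008 + 5 days = January 1, 2009.
From October 31, 2008 through November 28, 2008 inclusive is 29 days; tolling adds 29 days: January 1, 2009 + 29 days = January 30, 2009.
The deadline is January 30, 2009; the filing on January 16, 2009 is on or before that date.

Yes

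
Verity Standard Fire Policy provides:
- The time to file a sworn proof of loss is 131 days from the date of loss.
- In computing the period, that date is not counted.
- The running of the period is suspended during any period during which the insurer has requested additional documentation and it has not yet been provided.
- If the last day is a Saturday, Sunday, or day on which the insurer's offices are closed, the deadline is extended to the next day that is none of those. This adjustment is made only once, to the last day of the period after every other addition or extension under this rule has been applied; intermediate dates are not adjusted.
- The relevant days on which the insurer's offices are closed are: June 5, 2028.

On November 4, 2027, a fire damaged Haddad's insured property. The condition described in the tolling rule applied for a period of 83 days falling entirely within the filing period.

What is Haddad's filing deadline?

June 6, 2028

131 days after November 4, 2027 is March 14, 2028.
Tolling adds 83 days: March 14, 2028 + 83 days = June 5, 2028.
June 5, 2028 is a listed holiday. The next qualifying day is June 6, 2028.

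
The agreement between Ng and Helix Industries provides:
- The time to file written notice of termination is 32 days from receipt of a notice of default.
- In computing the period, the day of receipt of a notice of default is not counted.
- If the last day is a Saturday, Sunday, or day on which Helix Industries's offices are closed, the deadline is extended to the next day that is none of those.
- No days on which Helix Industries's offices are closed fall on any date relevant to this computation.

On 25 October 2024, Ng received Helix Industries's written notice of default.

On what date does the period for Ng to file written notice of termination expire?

32 days after 25 October 2024 is November 26, 2024.
November 26, 2024 is a Tuesday and not a day on which Helix Industries's offices are closed, so no extension applies.

November 26, 2024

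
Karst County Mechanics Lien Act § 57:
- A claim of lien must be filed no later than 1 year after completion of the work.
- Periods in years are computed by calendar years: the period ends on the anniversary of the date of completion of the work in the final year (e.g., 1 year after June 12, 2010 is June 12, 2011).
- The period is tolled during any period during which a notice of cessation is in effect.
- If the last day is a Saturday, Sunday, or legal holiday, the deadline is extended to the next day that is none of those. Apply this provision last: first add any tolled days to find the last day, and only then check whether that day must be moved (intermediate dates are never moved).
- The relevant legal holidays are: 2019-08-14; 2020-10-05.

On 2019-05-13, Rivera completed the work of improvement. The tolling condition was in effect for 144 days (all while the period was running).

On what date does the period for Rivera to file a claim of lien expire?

1 year after 2019-05-13 is May 13, 2020.
Tolling adds 144 days: May 13, 2020 + 144 days = October 4, 2020.
October 4, 2020 is Sunday; October 5, 2020 is a listed holiday. The next qualifying day is October 6, 2020.

October 6, 2020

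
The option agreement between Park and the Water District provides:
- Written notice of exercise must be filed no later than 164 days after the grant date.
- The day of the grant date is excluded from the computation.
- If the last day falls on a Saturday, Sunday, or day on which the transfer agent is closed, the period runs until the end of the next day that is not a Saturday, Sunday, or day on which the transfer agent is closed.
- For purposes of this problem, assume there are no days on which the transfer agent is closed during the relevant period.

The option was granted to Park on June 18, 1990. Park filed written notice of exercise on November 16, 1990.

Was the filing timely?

164 days after June 18, 1990 is November 29, 1990.
November 29, 1990 is a Thursday and not a day on which the transfer agent is closed, so no extension applies.
The deadline is November 29, 1990; the filing on November 16, 1990 is on or before that date.

Yes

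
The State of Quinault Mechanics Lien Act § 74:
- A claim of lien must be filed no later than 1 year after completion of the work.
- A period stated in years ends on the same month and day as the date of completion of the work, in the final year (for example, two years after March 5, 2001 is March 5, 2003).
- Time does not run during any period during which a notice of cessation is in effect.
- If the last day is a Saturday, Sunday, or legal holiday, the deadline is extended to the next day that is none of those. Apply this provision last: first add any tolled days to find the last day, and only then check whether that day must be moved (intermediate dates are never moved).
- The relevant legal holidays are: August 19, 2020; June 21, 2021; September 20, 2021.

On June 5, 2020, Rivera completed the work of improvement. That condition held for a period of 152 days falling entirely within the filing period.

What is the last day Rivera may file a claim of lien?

1 year after June 5, 2020 is June 5, 2021.
Tolling adds 152 days: June 5, 2021 + 152 days = November 4, 2021.
November 4, 2021 is a Thursday and not a legal holiday, so no extension applies.

November 4, 2021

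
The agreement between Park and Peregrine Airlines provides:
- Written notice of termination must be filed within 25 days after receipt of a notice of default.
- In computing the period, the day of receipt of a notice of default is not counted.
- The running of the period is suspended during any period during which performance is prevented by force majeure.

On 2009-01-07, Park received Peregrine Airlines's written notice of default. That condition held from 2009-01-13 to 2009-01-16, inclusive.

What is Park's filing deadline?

25 days after 2009-01-07 is February 1, 2009.
From January 13, 2009 through January 16, 2009 inclusive is 4 days; tolling adds 4 days: February 1, 2009 + 4 days = February 5, 2009.

February 5, 2009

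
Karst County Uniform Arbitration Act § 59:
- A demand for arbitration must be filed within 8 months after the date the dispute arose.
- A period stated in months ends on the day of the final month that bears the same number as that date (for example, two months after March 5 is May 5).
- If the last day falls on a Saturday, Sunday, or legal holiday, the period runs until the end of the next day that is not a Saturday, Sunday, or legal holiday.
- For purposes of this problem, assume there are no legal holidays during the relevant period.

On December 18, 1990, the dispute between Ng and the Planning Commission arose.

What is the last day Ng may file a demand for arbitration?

8 months after December 18, 1990 is August 18, 1991.
August 18, 1991 is Sunday. The next qualifying day is August 19, 1991.

August 19, 1991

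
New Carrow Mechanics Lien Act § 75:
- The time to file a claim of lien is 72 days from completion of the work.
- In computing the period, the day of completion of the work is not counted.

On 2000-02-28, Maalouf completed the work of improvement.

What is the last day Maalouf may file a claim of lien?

72 days after 2000-02-28 is May 10, 2000.

May 10, 2000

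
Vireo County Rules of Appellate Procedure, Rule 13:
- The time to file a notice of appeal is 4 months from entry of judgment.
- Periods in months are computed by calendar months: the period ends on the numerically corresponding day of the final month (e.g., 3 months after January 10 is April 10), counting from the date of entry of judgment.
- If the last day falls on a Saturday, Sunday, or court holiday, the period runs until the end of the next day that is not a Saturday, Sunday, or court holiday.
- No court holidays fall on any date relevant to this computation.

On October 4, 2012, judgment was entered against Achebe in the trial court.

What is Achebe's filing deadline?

4 months after October 4, 2012 is February 4, 2013.
February 4, 2013 is a Monday and not a court holiday, so no extension applies.

February 4, 2013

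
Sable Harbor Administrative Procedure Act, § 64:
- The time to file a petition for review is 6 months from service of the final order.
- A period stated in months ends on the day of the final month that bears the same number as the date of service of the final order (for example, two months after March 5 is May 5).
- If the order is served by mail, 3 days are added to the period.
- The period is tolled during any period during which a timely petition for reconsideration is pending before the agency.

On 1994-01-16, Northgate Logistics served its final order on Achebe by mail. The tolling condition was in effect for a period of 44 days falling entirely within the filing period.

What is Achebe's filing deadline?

6 months after 1994-01-16 is July 16, 1994.
Service was by mail, adding 3 days: July 16, 1994 + 3 days = July 19, 1994.
Tolling adds 44 days: July 19, 1994 + 44 days = September 1, 1994.

September 1, 1994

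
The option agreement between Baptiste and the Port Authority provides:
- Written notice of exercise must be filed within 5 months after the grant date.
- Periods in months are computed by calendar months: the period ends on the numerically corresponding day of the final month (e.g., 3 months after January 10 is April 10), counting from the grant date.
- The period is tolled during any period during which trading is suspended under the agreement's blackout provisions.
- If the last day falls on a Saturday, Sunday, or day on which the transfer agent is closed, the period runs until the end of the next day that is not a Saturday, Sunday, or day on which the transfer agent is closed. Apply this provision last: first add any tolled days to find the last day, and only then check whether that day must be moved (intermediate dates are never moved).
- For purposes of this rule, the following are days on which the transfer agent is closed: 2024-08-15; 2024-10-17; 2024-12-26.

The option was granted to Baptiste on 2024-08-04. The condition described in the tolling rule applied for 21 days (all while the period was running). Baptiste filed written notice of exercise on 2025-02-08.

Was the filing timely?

5 months after 2024-08-04 is January 4, 2025.
Tolling adds 21 days: January 4, 2025 + 21 days = January 25, 2025.
January 25, 2025 is Saturday; January 26, 2025 is Sunday. The next qualifying day is January 27, 2025.
The deadline is January 27, 2025; the filing on February 8, 2025 is after that date.

No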